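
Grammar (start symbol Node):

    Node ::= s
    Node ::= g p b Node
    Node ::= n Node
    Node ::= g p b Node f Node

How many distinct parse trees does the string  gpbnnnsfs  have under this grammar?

Parse trees for gpbnnnsfs:
  [Node g p b [Node n [Node n [Node n [Node s]]]] f [Node s]]

1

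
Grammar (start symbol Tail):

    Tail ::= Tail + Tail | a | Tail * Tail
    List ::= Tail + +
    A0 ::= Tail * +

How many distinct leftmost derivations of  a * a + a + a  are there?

5

Parse trees for a * a + a + a:
  [Tail [Tail [Tail a] * [Tail a]] + [Tail [Tail a] + [Tail a]]]
  [Tail [Tail [Tail [Tail a] * [Tail a]] + [Tail a]] + [Tail a]]
  [Tail [Tail [Tail a] * [Tail [Tail a] + [Tail a]]] + [Tail a]]
  [Tail [Tail a] * [Tail [Tail a] + [Tail [Tail a] + [Tail a]]]]
  [Tail [Tail a] * [Tail [Tail [Tail a] + [Tail a]] + [Tail a]]]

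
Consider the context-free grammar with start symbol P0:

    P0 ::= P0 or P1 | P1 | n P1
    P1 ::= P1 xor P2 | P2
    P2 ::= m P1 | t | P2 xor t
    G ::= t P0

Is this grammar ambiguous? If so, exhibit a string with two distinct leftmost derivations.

Ambiguous

Witness: t xor t

Derivation 1: P0 ⇒ P1 ⇒ P1 xor P2 ⇒ P2 xor P2 ⇒ t xor P2 ⇒ t xor t
Derivation 2: P0 ⇒ P1 ⇒ P2 ⇒ P2 xor t ⇒ t xor t

Two distinct leftmost derivations for the same string.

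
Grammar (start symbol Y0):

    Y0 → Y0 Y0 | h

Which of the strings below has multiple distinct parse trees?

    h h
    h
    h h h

h h h

h h: 1 tree
h: 1 tree
h h h: 2 trees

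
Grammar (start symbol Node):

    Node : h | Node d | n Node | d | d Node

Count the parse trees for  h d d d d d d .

1

Parse trees for h d d d d d d:
  [Node [Node [Node [Node [Node [Node [Node h] d] d] d] d] d] d]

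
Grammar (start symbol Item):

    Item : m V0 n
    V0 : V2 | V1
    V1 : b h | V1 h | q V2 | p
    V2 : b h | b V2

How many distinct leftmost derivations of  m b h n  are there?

Parse trees for m b h n:
  [Item m [V0 [V2 b h]] n]
  [Item m [V0 [V1 b h]] n]

2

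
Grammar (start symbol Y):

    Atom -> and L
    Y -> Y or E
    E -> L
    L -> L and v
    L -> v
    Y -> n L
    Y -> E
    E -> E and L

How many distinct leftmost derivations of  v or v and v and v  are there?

4

Parse trees for v or v and v and v:
  [Y [Y [E [L v]]] or [E [L [L [L v] and v] and v]]]
  [Y [Y [E [L v]]] or [E [E [L v]] and [L [L v] and v]]]
  [Y [Y [E [L v]]] or [E [E [L [L v] and v]] and [L v]]]
  [Y [Y [E [L v]]] or [E [E [E [L v]] and [L v]] and [L v]]]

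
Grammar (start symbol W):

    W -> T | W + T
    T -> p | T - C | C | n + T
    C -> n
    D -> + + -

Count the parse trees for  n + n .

Parse trees for n + n:
  [W [T n + [T [C n]]]]
  [W [W [T [C n]]] + [T [C n]]]

2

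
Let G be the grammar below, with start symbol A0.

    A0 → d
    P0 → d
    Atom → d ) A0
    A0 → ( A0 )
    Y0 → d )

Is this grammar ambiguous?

Unambiguous

(Y0, P0, Atom are unreachable from A0, so their rules don't affect L(A0).) Each string is a nest of matched brackets around a single atom. An opening bracket forces the recursive rule; an atom forces the base rule.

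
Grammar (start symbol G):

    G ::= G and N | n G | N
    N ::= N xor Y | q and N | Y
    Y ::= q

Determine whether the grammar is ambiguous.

Ambiguous

Witness: q and q

Derivation 1: G ⇒ G and N ⇒ N and N ⇒ Y and N ⇒ q and N ⇒ q and Y ⇒ q and q
Derivation 2: G ⇒ N ⇒ q and N ⇒ q and Y ⇒ q and q

Two distinct leftmost derivations for the same string.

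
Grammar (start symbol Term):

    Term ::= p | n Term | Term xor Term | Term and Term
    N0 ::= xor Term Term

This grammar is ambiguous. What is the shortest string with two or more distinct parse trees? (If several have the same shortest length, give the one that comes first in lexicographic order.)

n p and p

length 1: no string has ≥2 trees
length 2: no string has ≥2 trees
length 3: no string has ≥2 trees
length 4: n p and p has 2 parse trees

Two derivations of n p and p:
  Term ⇒ n Term ⇒ n Term and Term ⇒ n p and Term ⇒ n p and p
  Term ⇒ Term and Term ⇒ n Term and Term ⇒ n p and Term ⇒ n p and p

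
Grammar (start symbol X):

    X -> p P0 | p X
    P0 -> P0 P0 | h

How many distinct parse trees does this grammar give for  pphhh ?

2

Parse trees for pphhh:
  [X p [X p [P0 [P0 h] [P0 [P0 h] [P0 h]]]]]
  [X p [X p [P0 [P0 [P0 h] [P0 h]] [P0 h]]]]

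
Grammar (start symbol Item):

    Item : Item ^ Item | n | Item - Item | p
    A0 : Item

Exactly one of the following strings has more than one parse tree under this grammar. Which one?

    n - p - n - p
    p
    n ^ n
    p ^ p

n - p - n - p

n - p - n - p: 5 trees
p: 1 tree
n ^ n: 1 tree
p ^ p: 1 tree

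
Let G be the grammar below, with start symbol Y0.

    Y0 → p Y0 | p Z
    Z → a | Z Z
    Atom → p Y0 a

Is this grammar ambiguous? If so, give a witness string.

Witness: p a a a

Derivation 1: Y0 ⇒ p Z ⇒ p Z Z ⇒ p a Z ⇒ p a Z Z ⇒ p a a Z ⇒ p a a a
Derivation 2: Y0 ⇒ p Z ⇒ p Z Z ⇒ p Z Z Z ⇒ p a Z Z ⇒ p a a Z ⇒ p a a a

Two distinct leftmost derivations for the same string.

Ambiguous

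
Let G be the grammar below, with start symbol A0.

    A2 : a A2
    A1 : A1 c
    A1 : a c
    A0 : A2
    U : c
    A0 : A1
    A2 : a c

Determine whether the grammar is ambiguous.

Witness: a c

Derivation 1: A0 ⇒ A2 ⇒ a c
Derivation 2: A0 ⇒ A1 ⇒ a c

Two distinct leftmost derivations for the same string.

Ambiguous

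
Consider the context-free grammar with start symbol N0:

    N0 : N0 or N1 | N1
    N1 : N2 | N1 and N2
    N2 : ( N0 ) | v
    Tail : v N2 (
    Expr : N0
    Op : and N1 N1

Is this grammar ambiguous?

Unambiguous

Only N0, N1, N2 are reachable from N0; ignoring the rest: This is a standard precedence ladder (N0 over N1 over N2), with each level left-recursive on its own operator ('or' at N0, 'and' at N1). That structure is LR(1), hence unambiguous.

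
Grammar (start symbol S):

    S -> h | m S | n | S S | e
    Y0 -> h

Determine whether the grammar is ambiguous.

Witness: e e e

Derivation 1: S ⇒ S S ⇒ S S S ⇒ e S S ⇒ e e S ⇒ e e e
Derivation 2: S ⇒ S S ⇒ e S ⇒ e S S ⇒ e e S ⇒ e e e

Two distinct leftmost derivations for the same string.

Ambiguous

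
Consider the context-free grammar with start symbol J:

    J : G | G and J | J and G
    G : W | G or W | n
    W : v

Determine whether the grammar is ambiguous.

Ambiguous

Witness: n and n

Derivation 1: J ⇒ G and J ⇒ n and J ⇒ n and G ⇒ n and n
Derivation 2: J ⇒ J and G ⇒ G and G ⇒ n and G ⇒ n and n

Two distinct leftmost derivations for the same string.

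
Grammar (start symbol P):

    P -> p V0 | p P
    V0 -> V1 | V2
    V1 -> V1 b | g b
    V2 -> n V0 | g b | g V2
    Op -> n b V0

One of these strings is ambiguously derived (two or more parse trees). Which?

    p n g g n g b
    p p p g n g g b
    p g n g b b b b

p n g g n g b

p n g g n g b: 2 trees
p p p g n g g b: 1 tree
p g n g b b b b: 1 tree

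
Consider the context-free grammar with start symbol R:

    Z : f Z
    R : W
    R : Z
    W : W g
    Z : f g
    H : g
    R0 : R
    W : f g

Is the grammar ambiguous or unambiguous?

Witness: f g

Derivation 1: R ⇒ W ⇒ f g
Derivation 2: R ⇒ Z ⇒ f g

Two distinct leftmost derivations for the same string.

Ambiguous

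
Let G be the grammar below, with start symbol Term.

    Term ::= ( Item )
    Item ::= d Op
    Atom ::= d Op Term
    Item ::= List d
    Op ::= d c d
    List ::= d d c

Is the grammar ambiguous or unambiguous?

Ambiguous

Witness: ( d d c d )

Derivation 1: Term ⇒ ( Item ) ⇒ ( d Op ) ⇒ ( d d c d )
Derivation 2: Term ⇒ ( Item ) ⇒ ( List d ) ⇒ ( d d c d )

Two distinct leftmost derivations for the same string.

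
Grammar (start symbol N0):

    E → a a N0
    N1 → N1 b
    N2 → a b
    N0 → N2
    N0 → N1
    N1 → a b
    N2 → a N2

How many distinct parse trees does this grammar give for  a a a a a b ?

1

Parse trees for a a a a a b:
  [N0 [N2 a [N2 a [N2 a [N2 a [N2 a b]]]]]]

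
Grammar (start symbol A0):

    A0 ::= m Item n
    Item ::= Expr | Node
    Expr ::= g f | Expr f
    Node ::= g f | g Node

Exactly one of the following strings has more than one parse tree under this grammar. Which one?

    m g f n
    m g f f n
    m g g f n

m g f n: 2 trees
m g f f n: 1 tree
m g g f n: 1 tree

m g f n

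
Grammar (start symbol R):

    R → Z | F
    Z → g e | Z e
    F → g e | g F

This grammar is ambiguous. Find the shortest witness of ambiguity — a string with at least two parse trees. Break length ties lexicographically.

length 2: g e has 2 parse trees

Two derivations of g e:
  R ⇒ Z ⇒ g e
  R ⇒ F ⇒ g e

g e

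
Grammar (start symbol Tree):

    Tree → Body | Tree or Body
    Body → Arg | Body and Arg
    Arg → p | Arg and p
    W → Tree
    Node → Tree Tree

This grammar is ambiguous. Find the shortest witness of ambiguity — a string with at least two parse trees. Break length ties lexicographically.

p and p

length 1: no string has ≥2 trees
length 3: p and p has 2 parse trees

Two derivations of p and p:
  Tree ⇒ Body ⇒ Arg ⇒ Arg and p ⇒ p and p
  Tree ⇒ Body ⇒ Body and Arg ⇒ Arg and Arg ⇒ p and Arg ⇒ p and p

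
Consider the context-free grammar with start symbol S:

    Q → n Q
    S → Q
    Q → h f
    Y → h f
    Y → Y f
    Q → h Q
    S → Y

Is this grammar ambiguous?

Witness: h f

Derivation 1: S ⇒ Q ⇒ h f
Derivation 2: S ⇒ Y ⇒ h f

Two distinct leftmost derivations for the same string.

Ambiguous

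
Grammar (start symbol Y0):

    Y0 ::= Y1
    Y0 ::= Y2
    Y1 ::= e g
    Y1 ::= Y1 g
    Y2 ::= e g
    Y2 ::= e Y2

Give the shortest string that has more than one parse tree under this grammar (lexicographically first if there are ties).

length 2: e g has 2 parse trees

Two derivations of e g:
  Y0 ⇒ Y1 ⇒ e g
  Y0 ⇒ Y2 ⇒ e g

e g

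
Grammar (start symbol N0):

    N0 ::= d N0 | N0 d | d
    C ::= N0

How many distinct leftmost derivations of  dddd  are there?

Parse trees for dddd:
  [N0 d [N0 d [N0 d [N0 d]]]]
  [N0 d [N0 d [N0 [N0 d] d]]]
  [N0 d [N0 [N0 d [N0 d]] d]]
  [N0 d [N0 [N0 [N0 d] d] d]]
  [N0 [N0 d [N0 d [N0 d]]] d]
  [N0 [N0 d [N0 [N0 d] d]] d]
  [N0 [N0 [N0 d [N0 d]] d] d]
  [N0 [N0 [N0 [N0 d] d] d] d]

8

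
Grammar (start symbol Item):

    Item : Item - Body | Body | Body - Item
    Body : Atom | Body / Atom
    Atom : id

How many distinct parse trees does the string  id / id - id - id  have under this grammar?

Parse trees for id / id - id - id:
  [Item [Item [Item [Body [Body [Atom id]] / [Atom id]]] - [Body [Atom id]]] - [Body [Atom id]]]
  [Item [Item [Body [Body [Atom id]] / [Atom id]] - [Item [Body [Atom id]]]] - [Body [Atom id]]]
  [Item [Body [Body [Atom id]] / [Atom id]] - [Item [Item [Body [Atom id]]] - [Body [Atom id]]]]
  [Item [Body [Body [Atom id]] / [Atom id]] - [Item [Body [Atom id]] - [Item [Body [Atom id]]]]]

4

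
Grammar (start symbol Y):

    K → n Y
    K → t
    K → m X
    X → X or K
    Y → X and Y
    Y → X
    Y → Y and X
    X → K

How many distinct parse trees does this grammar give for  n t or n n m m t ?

2

Parse trees for n t or n n m m t:
  [Y [X [X [K n [Y [X [K t]]]]] or [K n [Y [X [K n [Y [X [K m [X [K m [X [K t]]]]]]]]]]]]]
  [Y [X [K n [Y [X [X [K t]] or [K n [Y [X [K n [Y [X [K m [X [K m [X [K t]]]]]]]]]]]]]]]]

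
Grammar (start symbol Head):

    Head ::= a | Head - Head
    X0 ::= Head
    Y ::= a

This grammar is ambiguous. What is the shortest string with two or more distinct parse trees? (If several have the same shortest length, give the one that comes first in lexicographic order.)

length 1: no string has ≥2 trees
length 3: no string has ≥2 trees
length 5: a - a - a has 2 parse trees

Two derivations of a - a - a:
  Head ⇒ Head - Head ⇒ a - Head ⇒ a - Head - Head ⇒ a - a - Head ⇒ a - a - a
  Head ⇒ Head - Head ⇒ Head - Head - Head ⇒ a - Head - Head ⇒ a - a - Head ⇒ a - a - a

a - a - a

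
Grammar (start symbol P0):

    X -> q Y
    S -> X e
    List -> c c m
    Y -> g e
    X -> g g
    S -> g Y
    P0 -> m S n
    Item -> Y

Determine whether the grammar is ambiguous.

Ambiguous

Witness: m g g e n

Derivation 1: P0 ⇒ m S n ⇒ m X e n ⇒ m g g e n
Derivation 2: P0 ⇒ m S n ⇒ m g Y n ⇒ m g g e n

Two distinct leftmost derivations for the same string.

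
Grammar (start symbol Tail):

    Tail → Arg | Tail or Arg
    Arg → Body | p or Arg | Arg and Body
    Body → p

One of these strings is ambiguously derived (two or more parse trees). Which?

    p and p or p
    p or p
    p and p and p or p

p or p

p and p or p: 1 tree
p or p: 2 trees
p and p and p or p: 1 tree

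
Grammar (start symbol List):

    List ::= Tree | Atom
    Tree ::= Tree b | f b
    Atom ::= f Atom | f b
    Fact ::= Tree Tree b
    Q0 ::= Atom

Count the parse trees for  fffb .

Parse trees for fffb:
  [List [Atom f [Atom f [Atom f b]]]]

1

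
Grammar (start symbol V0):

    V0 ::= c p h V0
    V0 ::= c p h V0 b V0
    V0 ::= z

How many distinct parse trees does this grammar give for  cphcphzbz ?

2

Parse trees for cphcphzbz:
  [V0 c p h [V0 c p h [V0 z] b [V0 z]]]
  [V0 c p h [V0 c p h [V0 z]] b [V0 z]]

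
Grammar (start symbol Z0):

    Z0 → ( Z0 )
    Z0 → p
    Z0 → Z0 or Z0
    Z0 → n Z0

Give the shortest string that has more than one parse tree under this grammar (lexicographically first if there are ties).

n p or p

length 1: no string has ≥2 trees
length 2: no string has ≥2 trees
length 3: no string has ≥2 trees
length 4: n p or p has 2 parse trees

Two derivations of n p or p:
  Z0 ⇒ Z0 or Z0 ⇒ n Z0 or Z0 ⇒ n p or Z0 ⇒ n p or p
  Z0 ⇒ n Z0 ⇒ n Z0 or Z0 ⇒ n p or Z0 ⇒ n p or p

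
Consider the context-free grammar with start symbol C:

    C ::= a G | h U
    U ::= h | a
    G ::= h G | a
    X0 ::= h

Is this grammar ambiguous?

Unambiguous

Only C, U, G are reachable from C; ignoring the rest: Restricted to the reachable nonterminals, every rule has the form A → t or A → t B, and no two rules for the same A share a first terminal. The grammar encodes a DFA — one run per string.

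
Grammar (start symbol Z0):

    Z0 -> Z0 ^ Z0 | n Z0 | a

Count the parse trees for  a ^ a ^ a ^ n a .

Parse trees for a ^ a ^ a ^ n a:
  [Z0 [Z0 a] ^ [Z0 [Z0 a] ^ [Z0 [Z0 a] ^ [Z0 n [Z0 a]]]]]
  [Z0 [Z0 a] ^ [Z0 [Z0 [Z0 a] ^ [Z0 a]] ^ [Z0 n [Z0 a]]]]
  [Z0 [Z0 [Z0 a] ^ [Z0 a]] ^ [Z0 [Z0 a] ^ [Z0 n [Z0 a]]]]
  [Z0 [Z0 [Z0 a] ^ [Z0 [Z0 a] ^ [Z0 a]]] ^ [Z0 n [Z0 a]]]
  [Z0 [Z0 [Z0 [Z0 a] ^ [Z0 a]] ^ [Z0 a]] ^ [Z0 n [Z0 a]]]

5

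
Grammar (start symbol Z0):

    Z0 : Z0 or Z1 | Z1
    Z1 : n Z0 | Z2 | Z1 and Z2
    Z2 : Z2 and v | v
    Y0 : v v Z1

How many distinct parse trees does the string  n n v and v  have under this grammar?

4

Parse trees for n n v and v:
  [Z0 [Z1 n [Z0 [Z1 n [Z0 [Z1 [Z2 [Z2 v] and v]]]]]]]
  [Z0 [Z1 n [Z0 [Z1 n [Z0 [Z1 [Z1 [Z2 v]] and [Z2 v]]]]]]]
  [Z0 [Z1 n [Z0 [Z1 [Z1 n [Z0 [Z1 [Z2 v]]]] and [Z2 v]]]]]
  [Z0 [Z1 [Z1 n [Z0 [Z1 n [Z0 [Z1 [Z2 v]]]]]] and [Z2 v]]]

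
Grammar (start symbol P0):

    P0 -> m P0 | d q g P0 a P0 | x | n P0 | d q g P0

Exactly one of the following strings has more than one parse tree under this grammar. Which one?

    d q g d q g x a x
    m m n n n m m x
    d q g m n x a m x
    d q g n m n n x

d q g d q g x a x: 2 trees
m m n n n m m x: 1 tree
d q g m n x a m x: 1 tree
d q g n m n n x: 1 tree

d q g d q g x a x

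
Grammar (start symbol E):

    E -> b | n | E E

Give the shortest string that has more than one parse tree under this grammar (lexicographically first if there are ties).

b b b

length 1: no string has ≥2 trees
length 2: no string has ≥2 trees
length 3: b b b has 2 parse trees

Two derivations of b b b:
  E ⇒ E E ⇒ b E ⇒ b E E ⇒ b b E ⇒ b b b
  E ⇒ E E ⇒ E E E ⇒ b E E ⇒ b b E ⇒ b b b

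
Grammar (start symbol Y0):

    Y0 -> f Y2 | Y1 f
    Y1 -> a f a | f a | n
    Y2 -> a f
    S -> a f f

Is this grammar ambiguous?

Witness: f a f

Derivation 1: Y0 ⇒ f Y2 ⇒ f a f
Derivation 2: Y0 ⇒ Y1 f ⇒ f a f

Two distinct leftmost derivations for the same string.

Ambiguous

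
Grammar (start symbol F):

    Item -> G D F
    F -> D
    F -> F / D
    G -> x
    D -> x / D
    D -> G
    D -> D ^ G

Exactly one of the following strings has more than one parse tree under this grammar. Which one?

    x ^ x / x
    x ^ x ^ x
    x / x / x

x / x / x

x ^ x / x: 1 tree
x ^ x ^ x: 1 tree
x / x / x: 4 trees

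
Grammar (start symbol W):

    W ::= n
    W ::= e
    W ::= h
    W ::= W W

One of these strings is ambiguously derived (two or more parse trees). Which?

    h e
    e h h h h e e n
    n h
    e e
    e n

e h h h h e e n

h e: 1 tree
e h h h h e e n: 429 trees
n h: 1 tree
e e: 1 tree
e n: 1 tree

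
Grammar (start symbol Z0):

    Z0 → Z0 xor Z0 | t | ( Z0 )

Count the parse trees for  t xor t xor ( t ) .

Parse trees for t xor t xor ( t ):
  [Z0 [Z0 t] xor [Z0 [Z0 t] xor [Z0 ( [Z0 t] )]]]
  [Z0 [Z0 [Z0 t] xor [Z0 t]] xor [Z0 ( [Z0 t] )]]

2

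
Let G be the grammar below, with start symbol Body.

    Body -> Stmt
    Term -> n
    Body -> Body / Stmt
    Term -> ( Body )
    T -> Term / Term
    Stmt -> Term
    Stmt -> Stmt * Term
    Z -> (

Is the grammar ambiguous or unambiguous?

(Z, T are unreachable from Body, so their rules don't affect L(Body).) This is a standard precedence ladder (Body over Stmt over Term), with each level left-recursive on its own operator ('/' at Body, '*' at Stmt). That structure is LR(1), hence unambiguous.

Unambiguous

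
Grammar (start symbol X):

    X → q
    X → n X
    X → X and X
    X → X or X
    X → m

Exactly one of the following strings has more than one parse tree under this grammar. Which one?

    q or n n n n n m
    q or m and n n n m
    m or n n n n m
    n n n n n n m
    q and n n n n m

q or n n n n n m: 1 tree
q or m and n n n m: 2 trees
m or n n n n m: 1 tree
n n n n n n m: 1 tree
q and n n n n m: 1 tree

q or m and n n n m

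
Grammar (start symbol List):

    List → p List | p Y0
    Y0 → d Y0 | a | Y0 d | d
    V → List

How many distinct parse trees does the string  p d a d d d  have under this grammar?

Parse trees for p d a d d d:
  [List p [Y0 d [Y0 [Y0 [Y0 [Y0 a] d] d] d]]]
  [List p [Y0 [Y0 d [Y0 [Y0 [Y0 a] d] d]] d]]
  [List p [Y0 [Y0 [Y0 d [Y0 [Y0 a] d]] d] d]]
  [List p [Y0 [Y0 [Y0 [Y0 d [Y0 a]] d] d] d]]

4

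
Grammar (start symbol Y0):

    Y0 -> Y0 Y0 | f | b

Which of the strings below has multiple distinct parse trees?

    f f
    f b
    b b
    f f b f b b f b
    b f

f f b f b b f b

f f: 1 tree
f b: 1 tree
b b: 1 tree
f f b f b b f b: 429 trees
b f: 1 tree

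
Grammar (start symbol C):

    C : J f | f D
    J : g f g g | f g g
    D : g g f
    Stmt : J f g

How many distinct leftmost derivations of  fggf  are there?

Parse trees for fggf:
  [C [J f g g] f]
  [C f [D g g f]]

2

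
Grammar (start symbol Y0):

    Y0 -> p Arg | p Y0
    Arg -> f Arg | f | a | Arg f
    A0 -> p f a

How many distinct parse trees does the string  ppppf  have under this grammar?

1

Parse trees for ppppf:
  [Y0 p [Y0 p [Y0 p [Y0 p [Arg f]]]]]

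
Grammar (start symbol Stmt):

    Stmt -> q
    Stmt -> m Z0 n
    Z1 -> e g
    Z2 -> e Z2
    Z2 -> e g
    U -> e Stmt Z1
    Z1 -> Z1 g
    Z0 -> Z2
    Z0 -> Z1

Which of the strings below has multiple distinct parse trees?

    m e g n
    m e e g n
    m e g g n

m e g n

m e g n: 2 trees
m e e g n: 1 tree
m e g g n: 1 tree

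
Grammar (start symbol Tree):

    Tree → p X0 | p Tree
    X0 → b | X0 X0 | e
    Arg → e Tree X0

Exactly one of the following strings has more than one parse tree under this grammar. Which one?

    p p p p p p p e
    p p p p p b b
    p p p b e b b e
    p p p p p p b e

p p p b e b b e

p p p p p p p e: 1 tree
p p p p p b b: 1 tree
p p p b e b b e: 14 trees
p p p p p p b e: 1 tree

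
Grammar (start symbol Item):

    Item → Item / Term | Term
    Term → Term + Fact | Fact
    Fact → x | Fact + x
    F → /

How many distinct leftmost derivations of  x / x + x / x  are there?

Parse trees for x / x + x / x:
  [Item [Item [Item [Term [Fact x]]] / [Term [Term [Fact x]] + [Fact x]]] / [Term [Fact x]]]
  [Item [Item [Item [Term [Fact x]]] / [Term [Fact [Fact x] + x]]] / [Term [Fact x]]]

2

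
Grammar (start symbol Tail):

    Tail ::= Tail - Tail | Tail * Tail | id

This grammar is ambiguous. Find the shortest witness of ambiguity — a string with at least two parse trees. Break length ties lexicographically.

length 1: no string has ≥2 trees
length 3: no string has ≥2 trees
length 5: id * id * id has 2 parse trees

Two derivations of id * id * id:
  Tail ⇒ Tail * Tail ⇒ Tail * Tail * Tail ⇒ id * Tail * Tail ⇒ id * id * Tail ⇒ id * id * id
  Tail ⇒ Tail * Tail ⇒ id * Tail ⇒ id * Tail * Tail ⇒ id * id * Tail ⇒ id * id * id

id * id * id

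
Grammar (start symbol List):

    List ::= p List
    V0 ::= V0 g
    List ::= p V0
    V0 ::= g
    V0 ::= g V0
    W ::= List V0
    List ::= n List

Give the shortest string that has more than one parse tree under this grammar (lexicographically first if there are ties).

p g g

length 2: no string has ≥2 trees
length 3: p g g has 2 parse trees

Two derivations of p g g:
  List ⇒ p V0 ⇒ p V0 g ⇒ p g g
  List ⇒ p V0 ⇒ p g V0 ⇒ p g g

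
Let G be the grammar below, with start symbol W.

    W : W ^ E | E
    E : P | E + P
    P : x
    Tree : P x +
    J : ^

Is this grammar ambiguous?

Only W, E, P are reachable from W; ignoring the rest: The grammar is stratified — W handles '^' (left-recursive), E handles '+', P atoms. Each operator has a fixed associativity and precedence level, so every string has one parse.

Unambiguous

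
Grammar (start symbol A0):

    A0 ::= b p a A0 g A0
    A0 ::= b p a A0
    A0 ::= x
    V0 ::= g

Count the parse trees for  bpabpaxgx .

Parse trees for bpabpaxgx:
  [A0 b p a [A0 b p a [A0 x]] g [A0 x]]
  [A0 b p a [A0 b p a [A0 x] g [A0 x]]]

2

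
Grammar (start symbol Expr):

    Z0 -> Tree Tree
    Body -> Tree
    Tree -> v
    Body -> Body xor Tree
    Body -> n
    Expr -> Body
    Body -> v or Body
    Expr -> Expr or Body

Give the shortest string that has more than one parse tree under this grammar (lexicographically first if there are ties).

length 1: no string has ≥2 trees
length 3: v or n has 2 parse trees

Two derivations of v or n:
  Expr ⇒ Body ⇒ v or Body ⇒ v or n
  Expr ⇒ Expr or Body ⇒ Body or Body ⇒ Tree or Body ⇒ v or Body ⇒ v or n

v or n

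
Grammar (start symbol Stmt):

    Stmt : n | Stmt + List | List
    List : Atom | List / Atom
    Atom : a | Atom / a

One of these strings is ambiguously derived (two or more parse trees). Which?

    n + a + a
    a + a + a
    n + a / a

n + a + a: 1 tree
a + a + a: 1 tree
n + a / a: 2 trees

n + a / a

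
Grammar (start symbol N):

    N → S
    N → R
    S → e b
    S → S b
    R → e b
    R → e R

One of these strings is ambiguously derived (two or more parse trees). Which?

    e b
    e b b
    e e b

e b: 2 trees
e b b: 1 tree
e e b: 1 tree

e b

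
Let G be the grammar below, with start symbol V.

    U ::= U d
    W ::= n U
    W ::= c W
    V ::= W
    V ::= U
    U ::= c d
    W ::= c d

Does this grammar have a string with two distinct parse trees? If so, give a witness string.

Witness: c d

Derivation 1: V ⇒ W ⇒ c d
Derivation 2: V ⇒ U ⇒ c d

Two distinct leftmost derivations for the same string.

Ambiguous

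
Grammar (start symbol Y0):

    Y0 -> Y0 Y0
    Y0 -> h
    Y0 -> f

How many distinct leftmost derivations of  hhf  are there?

Parse trees for hhf:
  [Y0 [Y0 h] [Y0 [Y0 h] [Y0 f]]]
  [Y0 [Y0 [Y0 h] [Y0 h]] [Y0 f]]

2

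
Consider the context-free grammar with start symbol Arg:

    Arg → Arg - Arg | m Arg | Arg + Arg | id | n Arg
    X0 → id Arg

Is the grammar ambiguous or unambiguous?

Ambiguous

Witness: m id + id

Derivation 1: Arg ⇒ m Arg ⇒ m Arg + Arg ⇒ m id + Arg ⇒ m id + id
Derivation 2: Arg ⇒ Arg + Arg ⇒ m Arg + Arg ⇒ m id + Arg ⇒ m id + id

Two distinct leftmost derivations for the same string.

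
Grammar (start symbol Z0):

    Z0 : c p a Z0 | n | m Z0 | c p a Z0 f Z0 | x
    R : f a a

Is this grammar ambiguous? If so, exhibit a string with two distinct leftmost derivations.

Ambiguous

Witness: c p a c p a n f n

Derivation 1: Z0 ⇒ c p a Z0 ⇒ c p a c p a Z0 f Z0 ⇒ c p a c p a n f Z0 ⇒ c p a c p a n f n
Derivation 2: Z0 ⇒ c p a Z0 f Z0 ⇒ c p a c p a Z0 f Z0 ⇒ c p a c p a n f Z0 ⇒ c p a c p a n f n

Two distinct leftmost derivations for the same string.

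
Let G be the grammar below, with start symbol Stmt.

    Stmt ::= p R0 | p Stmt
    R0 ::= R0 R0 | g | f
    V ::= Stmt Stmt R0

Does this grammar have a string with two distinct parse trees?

Witness: p f f f

Derivation 1: Stmt ⇒ p R0 ⇒ p R0 R0 ⇒ p R0 R0 R0 ⇒ p f R0 R0 ⇒ p f f R0 ⇒ p f f f
Derivation 2: Stmt ⇒ p R0 ⇒ p R0 R0 ⇒ p f R0 ⇒ p f R0 R0 ⇒ p f f R0 ⇒ p f f f

Two distinct leftmost derivations for the same string.

Ambiguous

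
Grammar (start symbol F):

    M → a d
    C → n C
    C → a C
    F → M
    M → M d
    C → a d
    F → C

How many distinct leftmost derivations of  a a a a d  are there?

Parse trees for a a a a d:
  [F [C a [C a [C a [C a d]]]]]

1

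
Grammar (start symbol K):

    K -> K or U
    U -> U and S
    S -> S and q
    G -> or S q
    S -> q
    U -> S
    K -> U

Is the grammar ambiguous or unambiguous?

Witness: q and q

Derivation 1: K ⇒ U ⇒ U and S ⇒ S and S ⇒ q and S ⇒ q and q
Derivation 2: K ⇒ U ⇒ S ⇒ S and q ⇒ q and q

Two distinct leftmost derivations for the same string.

Ambiguous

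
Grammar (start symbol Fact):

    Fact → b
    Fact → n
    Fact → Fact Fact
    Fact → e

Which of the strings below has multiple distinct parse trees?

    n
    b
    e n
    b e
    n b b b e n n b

n b b b e n n b

n: 1 tree
b: 1 tree
e n: 1 tree
b e: 1 tree
n b b b e n n b: 429 trees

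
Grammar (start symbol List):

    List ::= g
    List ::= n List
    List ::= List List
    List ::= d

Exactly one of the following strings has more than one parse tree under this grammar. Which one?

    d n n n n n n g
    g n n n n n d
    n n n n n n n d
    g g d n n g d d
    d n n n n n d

g g d n n g d d

d n n n n n n g: 1 tree
g n n n n n d: 1 tree
n n n n n n n d: 1 tree
g g d n n g d d: 95 trees
d n n n n n d: 1 tree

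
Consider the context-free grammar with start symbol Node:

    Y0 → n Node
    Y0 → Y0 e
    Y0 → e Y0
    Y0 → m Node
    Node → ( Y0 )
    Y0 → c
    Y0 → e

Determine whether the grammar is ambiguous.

Ambiguous

Witness: ( e e )

Derivation 1: Node ⇒ ( Y0 ) ⇒ ( Y0 e ) ⇒ ( e e )
Derivation 2: Node ⇒ ( Y0 ) ⇒ ( e Y0 ) ⇒ ( e e )

Two distinct leftmost derivations for the same string.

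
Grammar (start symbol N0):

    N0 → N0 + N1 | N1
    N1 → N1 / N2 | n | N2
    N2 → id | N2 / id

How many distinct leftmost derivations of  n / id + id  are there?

1

Parse trees for n / id + id:
  [N0 [N0 [N1 [N1 n] / [N2 id]]] + [N1 [N2 id]]]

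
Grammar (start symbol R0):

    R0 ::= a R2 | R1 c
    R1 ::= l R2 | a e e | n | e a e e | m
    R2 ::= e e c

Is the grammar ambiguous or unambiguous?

Ambiguous

Witness: a e e c

Derivation 1: R0 ⇒ a R2 ⇒ a e e c
Derivation 2: R0 ⇒ R1 c ⇒ a e e c

Two distinct leftmost derivations for the same string.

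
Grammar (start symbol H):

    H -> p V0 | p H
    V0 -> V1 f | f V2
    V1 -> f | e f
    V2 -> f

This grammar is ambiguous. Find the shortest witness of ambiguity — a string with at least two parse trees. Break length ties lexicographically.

length 3: p f f has 2 parse trees

Two derivations of p f f:
  H ⇒ p V0 ⇒ p V1 f ⇒ p f f
  H ⇒ p V0 ⇒ p f V2 ⇒ p f f

p f f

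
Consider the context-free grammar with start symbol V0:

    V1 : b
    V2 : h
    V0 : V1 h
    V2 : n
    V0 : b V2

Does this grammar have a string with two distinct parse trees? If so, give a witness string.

Ambiguous

Witness: b h

Derivation 1: V0 ⇒ V1 h ⇒ b h
Derivation 2: V0 ⇒ b V2 ⇒ b h

Two distinct leftmost derivations for the same string.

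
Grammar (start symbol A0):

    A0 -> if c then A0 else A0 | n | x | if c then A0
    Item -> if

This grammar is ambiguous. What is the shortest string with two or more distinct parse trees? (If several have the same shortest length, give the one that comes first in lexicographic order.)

length 1: no string has ≥2 trees
length 4: no string has ≥2 trees
length 6: no string has ≥2 trees
length 7: no string has ≥2 trees
length 9: if c then if c then n else n has 2 parse trees

Two derivations of if c then if c then n else n:
  A0 ⇒ if c then A0 else A0 ⇒ if c then if c then A0 else A0 ⇒ if c then if c then n else A0 ⇒ if c then if c then n else n
  A0 ⇒ if c then A0 ⇒ if c then if c then A0 else A0 ⇒ if c then if c then n else A0 ⇒ if c then if c then n else n

if c then if c then n else n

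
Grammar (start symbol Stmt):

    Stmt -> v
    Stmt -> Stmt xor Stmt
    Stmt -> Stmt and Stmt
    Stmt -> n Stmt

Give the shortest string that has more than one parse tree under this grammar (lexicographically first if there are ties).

length 1: no string has ≥2 trees
length 2: no string has ≥2 trees
length 3: no string has ≥2 trees
length 4: n v and v has 2 parse trees

Two derivations of n v and v:
  Stmt ⇒ Stmt and Stmt ⇒ n Stmt and Stmt ⇒ n v and Stmt ⇒ n v and v
  Stmt ⇒ n Stmt ⇒ n Stmt and Stmt ⇒ n v and Stmt ⇒ n v and v

n v and v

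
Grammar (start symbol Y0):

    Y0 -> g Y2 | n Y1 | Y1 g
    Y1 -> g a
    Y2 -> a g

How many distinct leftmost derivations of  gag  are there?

Parse trees for gag:
  [Y0 g [Y2 a g]]
  [Y0 [Y1 g a] g]

2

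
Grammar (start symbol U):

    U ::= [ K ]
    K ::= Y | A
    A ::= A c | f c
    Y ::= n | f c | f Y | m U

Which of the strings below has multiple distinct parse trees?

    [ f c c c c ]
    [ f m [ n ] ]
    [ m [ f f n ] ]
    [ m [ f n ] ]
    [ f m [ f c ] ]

[ f m [ f c ] ]

[ f c c c c ]: 1 tree
[ f m [ n ] ]: 1 tree
[ m [ f f n ] ]: 1 tree
[ m [ f n ] ]: 1 tree
[ f m [ f c ] ]: 2 trees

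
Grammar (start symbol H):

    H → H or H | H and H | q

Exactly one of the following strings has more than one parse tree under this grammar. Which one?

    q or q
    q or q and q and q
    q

q or q and q and q

q or q: 1 tree
q or q and q and q: 5 trees
q: 1 tree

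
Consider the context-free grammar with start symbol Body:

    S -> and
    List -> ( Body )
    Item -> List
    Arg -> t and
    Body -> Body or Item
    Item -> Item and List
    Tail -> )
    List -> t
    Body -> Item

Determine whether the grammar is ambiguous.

Unambiguous

(S, Arg, Tail are unreachable from Body, so their rules don't affect L(Body).) The grammar is stratified — Body handles 'or' (left-recursive), Item handles 'and', List atoms. Each operator has a fixed associativity and precedence level, so every string has one parse.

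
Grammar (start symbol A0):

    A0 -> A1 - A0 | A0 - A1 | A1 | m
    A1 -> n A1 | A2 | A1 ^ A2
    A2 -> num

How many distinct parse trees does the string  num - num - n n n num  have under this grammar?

4

Parse trees for num - num - n n n num:
  [A0 [A1 [A2 num]] - [A0 [A1 [A2 num]] - [A0 [A1 n [A1 n [A1 n [A1 [A2 num]]]]]]]]
  [A0 [A1 [A2 num]] - [A0 [A0 [A1 [A2 num]]] - [A1 n [A1 n [A1 n [A1 [A2 num]]]]]]]
  [A0 [A0 [A1 [A2 num]] - [A0 [A1 [A2 num]]]] - [A1 n [A1 n [A1 n [A1 [A2 num]]]]]]
  [A0 [A0 [A0 [A1 [A2 num]]] - [A1 [A2 num]]] - [A1 n [A1 n [A1 n [A1 [A2 num]]]]]]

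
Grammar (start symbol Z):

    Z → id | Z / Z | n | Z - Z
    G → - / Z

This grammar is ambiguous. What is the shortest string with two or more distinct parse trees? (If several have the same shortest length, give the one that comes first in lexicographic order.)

id - id - id

length 1: no string has ≥2 trees
length 3: no string has ≥2 trees
length 5: id - id - id has 2 parse trees

Two derivations of id - id - id:
  Z ⇒ Z - Z ⇒ id - Z ⇒ id - Z - Z ⇒ id - id - Z ⇒ id - id - id
  Z ⇒ Z - Z ⇒ Z - Z - Z ⇒ id - Z - Z ⇒ id - id - Z ⇒ id - id - id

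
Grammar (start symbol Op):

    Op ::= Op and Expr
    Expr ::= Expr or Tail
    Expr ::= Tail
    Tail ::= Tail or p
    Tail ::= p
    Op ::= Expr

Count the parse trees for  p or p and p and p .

Parse trees for p or p and p and p:
  [Op [Op [Op [Expr [Expr [Tail p]] or [Tail p]]] and [Expr [Tail p]]] and [Expr [Tail p]]]
  [Op [Op [Op [Expr [Tail [Tail p] or p]]] and [Expr [Tail p]]] and [Expr [Tail p]]]

2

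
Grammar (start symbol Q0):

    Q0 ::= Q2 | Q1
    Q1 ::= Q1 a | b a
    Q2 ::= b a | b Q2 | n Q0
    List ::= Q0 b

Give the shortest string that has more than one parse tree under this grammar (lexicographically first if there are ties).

length 2: b a has 2 parse trees

Two derivations of b a:
  Q0 ⇒ Q2 ⇒ b a
  Q0 ⇒ Q1 ⇒ b a

b a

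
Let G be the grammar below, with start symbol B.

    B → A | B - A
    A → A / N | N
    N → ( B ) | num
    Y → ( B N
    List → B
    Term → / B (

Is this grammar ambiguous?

Unambiguous

Only B, A, N are reachable from B; ignoring the rest: The grammar is stratified — B handles '-' (left-recursive), A handles '/', N atoms. Each operator has a fixed associativity and precedence level, so every string has one parse.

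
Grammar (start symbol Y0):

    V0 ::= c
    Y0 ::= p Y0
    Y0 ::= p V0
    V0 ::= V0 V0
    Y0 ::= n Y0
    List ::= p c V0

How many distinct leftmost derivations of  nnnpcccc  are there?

Parse trees for nnnpcccc:
  [Y0 n [Y0 n [Y0 n [Y0 p [V0 [V0 c] [V0 [V0 c] [V0 [V0 c] [V0 c]]]]]]]]
  [Y0 n [Y0 n [Y0 n [Y0 p [V0 [V0 c] [V0 [V0 [V0 c] [V0 c]] [V0 c]]]]]]]
  [Y0 n [Y0 n [Y0 n [Y0 p [V0 [V0 [V0 c] [V0 c]] [V0 [V0 c] [V0 c]]]]]]]
  [Y0 n [Y0 n [Y0 n [Y0 p [V0 [V0 [V0 c] [V0 [V0 c] [V0 c]]] [V0 c]]]]]]
  [Y0 n [Y0 n [Y0 n [Y0 p [V0 [V0 [V0 [V0 c] [V0 c]] [V0 c]] [V0 c]]]]]]

5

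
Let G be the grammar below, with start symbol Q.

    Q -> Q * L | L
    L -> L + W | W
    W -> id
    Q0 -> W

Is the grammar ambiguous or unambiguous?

Unambiguous

(Q0 is unreachable from Q, so its rules don't affect L(Q).) Q → Q * L | L  ;  L → L + W | W  — a left-associative chain with W at the bottom. Each string factors uniquely by precedence.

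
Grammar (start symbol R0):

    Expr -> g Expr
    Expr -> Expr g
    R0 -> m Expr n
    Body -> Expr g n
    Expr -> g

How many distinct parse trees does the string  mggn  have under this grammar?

2

Parse trees for mggn:
  [R0 m [Expr g [Expr g]] n]
  [R0 m [Expr [Expr g] g] n]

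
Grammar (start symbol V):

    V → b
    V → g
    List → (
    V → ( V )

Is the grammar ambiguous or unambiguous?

Unambiguous

Only V is reachable from V; ignoring the rest: Each string is a nest of matched brackets around a single atom. An opening bracket forces the recursive rule; an atom forces the base rule.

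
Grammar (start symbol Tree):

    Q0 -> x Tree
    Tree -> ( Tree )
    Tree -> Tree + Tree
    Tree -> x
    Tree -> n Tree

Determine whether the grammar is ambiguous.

Ambiguous

Witness: n x + x

Derivation 1: Tree ⇒ Tree + Tree ⇒ n Tree + Tree ⇒ n x + Tree ⇒ n x + x
Derivation 2: Tree ⇒ n Tree ⇒ n Tree + Tree ⇒ n x + Tree ⇒ n x + x

Two distinct leftmost derivations for the same string.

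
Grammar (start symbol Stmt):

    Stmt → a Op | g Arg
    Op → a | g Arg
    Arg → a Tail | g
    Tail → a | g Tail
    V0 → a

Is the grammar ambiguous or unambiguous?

Unambiguous

Only Stmt, Op, Arg, Tail are reachable from Stmt; ignoring the rest: Restricted to the reachable nonterminals, every rule has the form A → t or A → t B, and no two rules for the same A share a first terminal. The grammar encodes a DFA — one run per string.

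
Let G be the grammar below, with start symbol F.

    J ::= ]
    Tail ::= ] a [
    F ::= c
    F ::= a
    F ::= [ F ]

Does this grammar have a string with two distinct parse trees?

(Tail, J are unreachable from F, so their rules don't affect L(F).) Each string is a nest of matched brackets around a single atom. An opening bracket forces the recursive rule; an atom forces the base rule.

Unambiguous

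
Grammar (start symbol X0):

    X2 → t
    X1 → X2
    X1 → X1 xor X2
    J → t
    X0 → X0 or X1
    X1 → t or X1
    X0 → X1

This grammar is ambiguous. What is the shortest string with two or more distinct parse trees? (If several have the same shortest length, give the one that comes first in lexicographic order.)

length 1: no string has ≥2 trees
length 3: t or t has 2 parse trees

Two derivations of t or t:
  X0 ⇒ X0 or X1 ⇒ X1 or X1 ⇒ X2 or X1 ⇒ t or X1 ⇒ t or X2 ⇒ t or t
  X0 ⇒ X1 ⇒ t or X1 ⇒ t or X2 ⇒ t or t

t or t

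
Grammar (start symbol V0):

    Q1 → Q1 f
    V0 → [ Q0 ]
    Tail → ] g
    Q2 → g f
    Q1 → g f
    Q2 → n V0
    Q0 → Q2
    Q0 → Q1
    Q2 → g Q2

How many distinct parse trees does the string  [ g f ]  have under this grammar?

2

Parse trees for [ g f ]:
  [V0 [ [Q0 [Q2 g f]] ]]
  [V0 [ [Q0 [Q1 g f]] ]]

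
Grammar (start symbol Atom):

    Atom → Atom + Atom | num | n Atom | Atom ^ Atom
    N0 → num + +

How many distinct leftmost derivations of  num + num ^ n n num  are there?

Parse trees for num + num ^ n n num:
  [Atom [Atom num] + [Atom [Atom num] ^ [Atom n [Atom n [Atom num]]]]]
  [Atom [Atom [Atom num] + [Atom num]] ^ [Atom n [Atom n [Atom num]]]]

2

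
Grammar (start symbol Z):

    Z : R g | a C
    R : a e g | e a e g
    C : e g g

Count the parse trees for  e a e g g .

1

Parse trees for e a e g g:
  [Z [R e a e g] g]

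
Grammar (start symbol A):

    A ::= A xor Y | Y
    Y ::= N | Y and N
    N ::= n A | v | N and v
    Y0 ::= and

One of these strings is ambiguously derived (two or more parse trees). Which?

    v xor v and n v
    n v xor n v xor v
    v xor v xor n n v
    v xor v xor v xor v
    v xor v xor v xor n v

v xor v and n v: 1 tree
n v xor n v xor v: 5 trees
v xor v xor n n v: 1 tree
v xor v xor v xor v: 1 tree
v xor v xor v xor n v: 1 tree

n v xor n v xor v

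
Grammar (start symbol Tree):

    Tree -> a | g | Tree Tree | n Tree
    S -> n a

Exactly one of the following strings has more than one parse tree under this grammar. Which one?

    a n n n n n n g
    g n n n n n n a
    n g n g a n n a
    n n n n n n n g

a n n n n n n g: 1 tree
g n n n n n n a: 1 tree
n g n g a n n a: 23 trees
n n n n n n n g: 1 tree

n g n g a n n a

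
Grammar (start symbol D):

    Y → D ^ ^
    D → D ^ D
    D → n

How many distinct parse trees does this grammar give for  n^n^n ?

Parse trees for n^n^n:
  [D [D n] ^ [D [D n] ^ [D n]]]
  [D [D [D n] ^ [D n]] ^ [D n]]

2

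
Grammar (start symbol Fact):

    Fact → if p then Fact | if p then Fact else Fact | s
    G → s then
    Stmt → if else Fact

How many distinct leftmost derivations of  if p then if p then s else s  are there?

Parse trees for if p then if p then s else s:
  [Fact if p then [Fact if p then [Fact s] else [Fact s]]]
  [Fact if p then [Fact if p then [Fact s]] else [Fact s]]

2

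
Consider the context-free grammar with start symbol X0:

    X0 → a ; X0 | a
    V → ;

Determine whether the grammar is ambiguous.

Unambiguous

(V is unreachable from X0, so its rules don't affect L(X0).) Right-recursive list with a separator: after each atom, whether the separator follows determines the rule. One parse per string.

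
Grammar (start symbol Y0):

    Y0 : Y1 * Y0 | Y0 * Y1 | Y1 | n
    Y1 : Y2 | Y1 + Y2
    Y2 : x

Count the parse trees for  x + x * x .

Parse trees for x + x * x:
  [Y0 [Y1 [Y1 [Y2 x]] + [Y2 x]] * [Y0 [Y1 [Y2 x]]]]
  [Y0 [Y0 [Y1 [Y1 [Y2 x]] + [Y2 x]]] * [Y1 [Y2 x]]]

2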